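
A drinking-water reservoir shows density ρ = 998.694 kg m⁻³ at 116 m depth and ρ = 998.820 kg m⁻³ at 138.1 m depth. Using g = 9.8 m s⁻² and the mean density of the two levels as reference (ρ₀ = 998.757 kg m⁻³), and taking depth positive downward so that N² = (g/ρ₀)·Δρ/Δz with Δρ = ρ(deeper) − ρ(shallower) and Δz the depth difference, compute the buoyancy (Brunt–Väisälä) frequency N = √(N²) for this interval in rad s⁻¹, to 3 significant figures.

Δρ = 998.820 − 998.694 = 0.126 kg m⁻³ over Δz = 138.1 − 116 = 22.1 m.
N² = (9.8/998.757) × (0.126/22.1) = 5.5943 × 10⁻⁵ s⁻².
N = √(5.5943 × 10⁻⁵) = 7.4795 × 10⁻³ rad s⁻¹ ≈ 7.48 × 10⁻³ rad s⁻¹.

7.48 × 10⁻³ rad s⁻¹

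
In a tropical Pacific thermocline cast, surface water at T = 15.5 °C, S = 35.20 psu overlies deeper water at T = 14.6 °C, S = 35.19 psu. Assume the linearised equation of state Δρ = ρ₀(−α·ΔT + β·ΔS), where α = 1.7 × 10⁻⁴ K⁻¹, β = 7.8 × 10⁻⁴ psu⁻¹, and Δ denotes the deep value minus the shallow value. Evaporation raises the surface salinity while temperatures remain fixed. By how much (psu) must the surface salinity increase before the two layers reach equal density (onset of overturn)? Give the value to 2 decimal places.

Neutral buoyancy requires −α(T_deep − T_surf) + β(S_deep − S_surf′) = 0.
S_surf′ = S_deep − (α/β)·ΔT = 35.19 − (1.7 × 10⁻⁴/7.8 × 10⁻⁴)·(-0.9) = 35.3862 psu.
Increase required: 35.3862 − 35.20 = 0.1862 psu.

0.19 psu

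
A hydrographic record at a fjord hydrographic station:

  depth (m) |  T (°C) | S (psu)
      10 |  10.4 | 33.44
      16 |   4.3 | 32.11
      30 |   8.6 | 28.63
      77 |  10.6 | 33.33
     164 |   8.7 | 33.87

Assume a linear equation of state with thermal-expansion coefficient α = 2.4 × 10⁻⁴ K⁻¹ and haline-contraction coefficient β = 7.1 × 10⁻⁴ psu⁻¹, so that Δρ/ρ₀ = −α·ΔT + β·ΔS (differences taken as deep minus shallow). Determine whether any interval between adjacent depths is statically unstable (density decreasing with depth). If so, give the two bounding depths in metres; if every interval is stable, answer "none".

Evaluate Δρ/ρ₀ = −αΔT + βΔS across each adjacent pair:
  10–16 m: −αΔT+βΔS = −(2.4 × 10⁻⁴)(-6.1)+(7.1 × 10⁻⁴)(-1.33) = 5.2 × 10⁻⁴ → stable
  16–30 m: −αΔT+βΔS = −(2.4 × 10⁻⁴)(+4.3)+(7.1 × 10⁻⁴)(-3.48) = -3.5 × 10⁻³ → UNSTABLE
  30–77 m: −αΔT+βΔS = −(2.4 × 10⁻⁴)(+2.0)+(7.1 × 10⁻⁴)(+4.70) = 2.9 × 10⁻³ → stable
  77–164 m: −αΔT+βΔS = −(2.4 × 10⁻⁴)(-1.9)+(7.1 × 10⁻⁴)(+0.54) = 8.4 × 10⁻⁴ → stable
The 16–30 m interval has Δρ < 0: lighter water underlies denser water.

16–30 m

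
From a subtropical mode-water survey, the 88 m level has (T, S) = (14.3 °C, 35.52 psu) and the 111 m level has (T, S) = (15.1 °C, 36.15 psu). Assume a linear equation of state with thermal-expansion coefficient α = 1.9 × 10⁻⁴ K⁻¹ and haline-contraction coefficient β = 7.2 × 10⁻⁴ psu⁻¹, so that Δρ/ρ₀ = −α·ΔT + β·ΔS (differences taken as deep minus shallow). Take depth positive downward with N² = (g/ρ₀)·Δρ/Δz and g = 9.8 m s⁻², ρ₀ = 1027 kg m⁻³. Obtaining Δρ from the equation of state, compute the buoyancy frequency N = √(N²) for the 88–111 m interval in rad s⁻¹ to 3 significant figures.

ΔT = +0.8 K, ΔS = +0.63 psu (deep − shallow).
Δρ/ρ₀ = −αΔT + βΔS = -1.52 × 10⁻⁴ + 4.536 × 10⁻⁴ = 3.016 × 10⁻⁴, so Δρ ≈ 0.3097 kg m⁻³.
N² = (g/ρ₀)·Δρ/Δz = g·(Δρ/ρ₀)/Δz = 9.8 × 3.016 × 10⁻⁴ / 23 = 1.2851 × 10⁻⁴ s⁻².
N = √(1.2851 × 10⁻⁴) = 0.011336 rad s⁻¹ ≈ 0.0113 rad s⁻¹.

0.0113 rad s⁻¹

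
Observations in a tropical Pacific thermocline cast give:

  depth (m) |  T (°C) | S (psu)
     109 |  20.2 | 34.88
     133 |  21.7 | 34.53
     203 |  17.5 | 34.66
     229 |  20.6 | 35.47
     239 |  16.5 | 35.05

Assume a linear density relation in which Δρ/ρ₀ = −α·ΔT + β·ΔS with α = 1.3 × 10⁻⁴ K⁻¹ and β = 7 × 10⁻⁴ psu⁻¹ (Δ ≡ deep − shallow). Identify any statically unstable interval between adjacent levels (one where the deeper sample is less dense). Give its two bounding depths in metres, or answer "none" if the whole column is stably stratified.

Evaluate Δρ/ρ₀ = −αΔT + βΔS across each adjacent pair:
  109–133 m: −αΔT+βΔS = −(1.3 × 10⁻⁴)(+1.5)+(7 × 10⁻⁴)(-0.35) = -4.4 × 10⁻⁴ → UNSTABLE
  133–203 m: −αΔT+βΔS = −(1.3 × 10⁻⁴)(-4.2)+(7 × 10⁻⁴)(+0.13) = 6.4 × 10⁻⁴ → stable
  203–229 m: −αΔT+βΔS = −(1.3 × 10⁻⁴)(+3.1)+(7 × 10⁻⁴)(+0.81) = 1.6 × 10⁻⁴ → stable
  229–239 m: −αΔT+βΔS = −(1.3 × 10⁻⁴)(-4.1)+(7 × 10⁻⁴)(-0.42) = 2.4 × 10⁻⁴ → stable
The 109–133 m interval has Δρ < 0: lighter water underlies denser water.

109–133 m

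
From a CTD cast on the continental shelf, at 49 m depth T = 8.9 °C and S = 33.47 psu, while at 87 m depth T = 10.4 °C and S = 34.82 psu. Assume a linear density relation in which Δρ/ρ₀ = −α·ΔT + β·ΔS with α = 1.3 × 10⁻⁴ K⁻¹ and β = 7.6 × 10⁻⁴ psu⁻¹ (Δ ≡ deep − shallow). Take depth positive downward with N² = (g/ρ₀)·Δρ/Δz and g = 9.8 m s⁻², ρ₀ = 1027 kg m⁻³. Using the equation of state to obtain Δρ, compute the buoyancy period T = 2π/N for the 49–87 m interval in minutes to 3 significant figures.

7.15 min

ΔT = +1.5 K, ΔS = +1.35 psu (deep − shallow).
Δρ/ρ₀ = −αΔT + βΔS = -1.95 × 10⁻⁴ + 1.026 × 10⁻³ = 8.31 × 10⁻⁴, so Δρ ≈ 0.8534 kg m⁻³.
N² = (g/ρ₀)·Δρ/Δz = g·(Δρ/ρ₀)/Δz = 9.8 × 8.31 × 10⁻⁴ / 38 = 2.1431 × 10⁻⁴ s⁻².
N = √(2.1431 × 10⁻⁴) = 0.014639 rad s⁻¹ → T = 2π/N = 429.21 s = 7.1535 min ≈ 7.15 min.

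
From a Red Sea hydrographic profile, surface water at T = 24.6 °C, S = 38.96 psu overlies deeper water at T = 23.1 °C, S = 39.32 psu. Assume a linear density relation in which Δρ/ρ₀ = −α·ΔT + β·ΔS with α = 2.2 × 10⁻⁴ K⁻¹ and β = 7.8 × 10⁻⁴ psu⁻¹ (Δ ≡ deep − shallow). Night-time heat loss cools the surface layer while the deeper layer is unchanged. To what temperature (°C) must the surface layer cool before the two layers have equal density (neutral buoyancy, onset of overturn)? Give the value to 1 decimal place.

Neutral buoyancy requires Δρ = 0, i.e. −α(T_deep − T_surf′) + β(S_deep − S_surf) = 0.
T_surf′ = T_deep − (β/α)·ΔS = 23.1 − (7.8 × 10⁻⁴/2.2 × 10⁻⁴)·(+0.36) = 21.824 °C.
Cooling required: 24.6 − (21.824) = 2.776 °C.

21.8 °C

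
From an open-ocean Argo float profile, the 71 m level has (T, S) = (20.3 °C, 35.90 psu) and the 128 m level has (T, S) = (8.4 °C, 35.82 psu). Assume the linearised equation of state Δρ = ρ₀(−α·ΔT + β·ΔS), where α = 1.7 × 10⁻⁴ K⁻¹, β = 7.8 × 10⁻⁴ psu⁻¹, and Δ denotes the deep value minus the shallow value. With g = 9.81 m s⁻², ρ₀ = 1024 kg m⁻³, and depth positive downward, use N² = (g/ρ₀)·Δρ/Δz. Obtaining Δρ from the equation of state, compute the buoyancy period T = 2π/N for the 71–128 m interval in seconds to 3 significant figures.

ΔT = -11.9 K, ΔS = -0.08 psu (deep − shallow).
Δρ/ρ₀ = −αΔT + βΔS = 2.023 × 10⁻³ − 6.24 × 10⁻⁵ = 1.9606 × 10⁻³, so Δρ ≈ 2.008 kg m⁻³.
N² = (g/ρ₀)·Δρ/Δz = g·(Δρ/ρ₀)/Δz = 9.81 × 1.9606 × 10⁻³ / 57 = 3.3743 × 10⁻⁴ s⁻².
N = √(3.3743 × 10⁻⁴) = 0.018369 rad s⁻¹ → T = 2π/N = 342.05 s ≈ 342 s.

342 s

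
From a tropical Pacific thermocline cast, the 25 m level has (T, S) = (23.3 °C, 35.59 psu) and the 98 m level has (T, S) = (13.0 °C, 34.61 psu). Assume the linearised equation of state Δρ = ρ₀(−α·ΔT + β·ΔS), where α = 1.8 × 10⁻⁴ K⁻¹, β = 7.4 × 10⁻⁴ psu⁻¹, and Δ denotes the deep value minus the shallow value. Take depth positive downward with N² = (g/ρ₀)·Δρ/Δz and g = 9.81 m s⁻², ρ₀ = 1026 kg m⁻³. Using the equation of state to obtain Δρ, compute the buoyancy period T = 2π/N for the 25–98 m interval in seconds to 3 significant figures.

510 s

ΔT = -10.3 K, ΔS = -0.98 psu (deep − shallow).
Δρ/ρ₀ = −αΔT + βΔS = 1.854 × 10⁻³ − 7.252 × 10⁻⁴ = 1.1288 × 10⁻³, so Δρ ≈ 1.158 kg m⁻³.
N² = (g/ρ₀)·Δρ/Δz = g·(Δρ/ρ₀)/Δz = 9.81 × 1.1288 × 10⁻³ / 73 = 1.5169 × 10⁻⁴ s⁻².
N = √(1.5169 × 10⁻⁴) = 0.012316 rad s⁻¹ → T = 2π/N = 510.16 s ≈ 510 s.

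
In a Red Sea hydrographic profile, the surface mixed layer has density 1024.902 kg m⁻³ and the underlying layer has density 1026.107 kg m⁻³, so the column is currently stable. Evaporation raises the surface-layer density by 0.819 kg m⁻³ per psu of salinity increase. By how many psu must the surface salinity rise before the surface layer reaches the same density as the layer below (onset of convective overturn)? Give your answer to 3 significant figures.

Density deficit of the surface layer: 1026.107 − 1024.902 = 1.205 kg m⁻³.
Required change = 1.205 / 0.819 = 1.47 psu.

1.47 psu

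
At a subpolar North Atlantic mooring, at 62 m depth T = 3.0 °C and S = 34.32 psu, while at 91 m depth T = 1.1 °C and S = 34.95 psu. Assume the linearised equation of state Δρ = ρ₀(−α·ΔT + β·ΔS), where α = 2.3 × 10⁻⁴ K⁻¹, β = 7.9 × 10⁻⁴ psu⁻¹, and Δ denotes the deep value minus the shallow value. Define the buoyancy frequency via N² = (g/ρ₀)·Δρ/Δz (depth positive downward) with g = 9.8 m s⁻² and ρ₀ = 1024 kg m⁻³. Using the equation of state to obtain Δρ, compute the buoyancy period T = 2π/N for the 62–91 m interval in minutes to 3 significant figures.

ΔT = -1.9 K, ΔS = +0.63 psu (deep − shallow).
Δρ/ρ₀ = −αΔT + βΔS = 4.37 × 10⁻⁴ + 4.977 × 10⁻⁴ = 9.347 × 10⁻⁴, so Δρ ≈ 0.9571 kg m⁻³.
N² = (g/ρ₀)·Δρ/Δz = g·(Δρ/ρ₀)/Δz = 9.8 × 9.347 × 10⁻⁴ / 29 = 3.1586 × 10⁻⁴ s⁻².
N = √(3.1586 × 10⁻⁴) = 0.017772 rad s⁻¹ → T = 2π/N = 353.54 s = 5.8923 min ≈ 5.89 min.

5.89 min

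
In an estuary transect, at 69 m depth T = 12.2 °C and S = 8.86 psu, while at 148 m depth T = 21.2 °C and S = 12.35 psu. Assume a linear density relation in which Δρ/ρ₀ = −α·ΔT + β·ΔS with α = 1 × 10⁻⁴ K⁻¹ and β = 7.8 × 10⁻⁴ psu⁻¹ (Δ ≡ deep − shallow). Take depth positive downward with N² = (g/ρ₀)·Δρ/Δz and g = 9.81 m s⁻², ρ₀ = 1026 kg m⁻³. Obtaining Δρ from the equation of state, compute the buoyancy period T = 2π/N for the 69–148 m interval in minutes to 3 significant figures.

6.96 min

ΔT = +9.0 K, ΔS = +3.49 psu (deep − shallow).
Δρ/ρ₀ = −αΔT + βΔS = -9.00 × 10⁻⁴ + 2.7222 × 10⁻³ = 1.8222 × 10⁻³, so Δρ ≈ 1.870 kg m⁻³.
N² = (g/ρ₀)·Δρ/Δz = g·(Δρ/ρ₀)/Δz = 9.81 × 1.8222 × 10⁻³ / 79 = 2.2628 × 10⁻⁴ s⁻².
N = √(2.2628 × 10⁻⁴) = 0.015043 rad s⁻¹ → T = 2π/N = 417.68 s = 6.9613 min ≈ 6.96 min.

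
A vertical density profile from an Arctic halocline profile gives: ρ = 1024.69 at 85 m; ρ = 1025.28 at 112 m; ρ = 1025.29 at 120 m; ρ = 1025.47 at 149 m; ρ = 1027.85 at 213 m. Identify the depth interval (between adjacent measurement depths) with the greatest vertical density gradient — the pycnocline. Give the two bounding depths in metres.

Compute the density gradient over each adjacent pair:
  85–112 m: Δρ/Δz = 0.59/27 = 0.022 kg m⁻⁴
  112–120 m: Δρ/Δz = 0.01/8 = 1.3 × 10⁻³ kg m⁻⁴
  120–149 m: Δρ/Δz = 0.18/29 = 6.2 × 10⁻³ kg m⁻⁴
  149–213 m: Δρ/Δz = 2.38/64 = 0.037 kg m⁻⁴
The largest gradient is in the 149–213 m interval — the pycnocline.

149–213 m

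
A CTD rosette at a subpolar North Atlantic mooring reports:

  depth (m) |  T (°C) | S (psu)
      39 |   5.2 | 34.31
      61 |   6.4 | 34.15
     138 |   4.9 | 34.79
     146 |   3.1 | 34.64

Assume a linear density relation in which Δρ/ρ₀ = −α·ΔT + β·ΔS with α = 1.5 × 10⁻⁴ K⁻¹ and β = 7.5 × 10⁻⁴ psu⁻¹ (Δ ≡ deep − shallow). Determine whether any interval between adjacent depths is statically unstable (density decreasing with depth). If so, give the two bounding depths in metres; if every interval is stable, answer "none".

Evaluate Δρ/ρ₀ = −αΔT + βΔS across each adjacent pair:
  39–61 m: −αΔT+βΔS = −(1.5 × 10⁻⁴)(+1.2)+(7.5 × 10⁻⁴)(-0.16) = -3.0 × 10⁻⁴ → UNSTABLE
  61–138 m: −αΔT+βΔS = −(1.5 × 10⁻⁴)(-1.5)+(7.5 × 10⁻⁴)(+0.64) = 7.1 × 10⁻⁴ → stable
  138–146 m: −αΔT+βΔS = −(1.5 × 10⁻⁴)(-1.8)+(7.5 × 10⁻⁴)(-0.15) = 1.6 × 10⁻⁴ → stable
The 39–61 m interval has Δρ < 0: lighter water underlies denser water.

39–61 m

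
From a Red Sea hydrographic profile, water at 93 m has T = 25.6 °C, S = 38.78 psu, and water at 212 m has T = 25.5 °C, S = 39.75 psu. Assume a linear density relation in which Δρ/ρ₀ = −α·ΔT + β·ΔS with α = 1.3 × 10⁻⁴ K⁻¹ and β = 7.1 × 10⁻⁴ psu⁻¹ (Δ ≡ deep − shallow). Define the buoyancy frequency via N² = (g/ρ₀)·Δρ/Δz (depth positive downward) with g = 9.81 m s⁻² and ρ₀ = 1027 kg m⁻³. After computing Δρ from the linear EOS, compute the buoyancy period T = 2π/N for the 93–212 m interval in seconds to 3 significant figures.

ΔT = -0.1 K, ΔS = +0.97 psu (deep − shallow).
Δρ/ρ₀ = −αΔT + βΔS = 1.30 × 10⁻⁵ + 6.887 × 10⁻⁴ = 7.017 × 10⁻⁴, so Δρ ≈ 0.7206 kg m⁻³.
N² = (g/ρ₀)·Δρ/Δz = g·(Δρ/ρ₀)/Δz = 9.81 × 7.017 × 10⁻⁴ / 119 = 5.7846 × 10⁻⁵ s⁻².
N = √(5.7846 × 10⁻⁵) = 7.6057 × 10⁻³ rad s⁻¹ → T = 2π/N = 826.12 s ≈ 826 s.

826 s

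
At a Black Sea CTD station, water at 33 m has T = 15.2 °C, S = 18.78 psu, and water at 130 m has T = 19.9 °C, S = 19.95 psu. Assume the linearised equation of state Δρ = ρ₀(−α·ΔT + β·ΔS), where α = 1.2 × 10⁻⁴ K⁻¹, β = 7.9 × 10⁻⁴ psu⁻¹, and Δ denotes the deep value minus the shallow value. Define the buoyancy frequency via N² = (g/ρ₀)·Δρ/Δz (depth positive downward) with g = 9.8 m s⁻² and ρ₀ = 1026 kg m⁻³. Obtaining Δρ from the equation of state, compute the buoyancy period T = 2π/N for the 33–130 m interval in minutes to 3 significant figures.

ΔT = +4.7 K, ΔS = +1.17 psu (deep − shallow).
Δρ/ρ₀ = −αΔT + βΔS = -5.64 × 10⁻⁴ + 9.243 × 10⁻⁴ = 3.603 × 10⁻⁴, so Δρ ≈ 0.3697 kg m⁻³.
N² = (g/ρ₀)·Δρ/Δz = g·(Δρ/ρ₀)/Δz = 9.8 × 3.603 × 10⁻⁴ / 97 = 3.6401 × 10⁻⁵ s⁻².
N = √(3.6401 × 10⁻⁵) = 6.0333 × 10⁻³ rad s⁻¹ → T = 2π/N = 1.0414 × 10³ s = 17.357 min ≈ 17.4 min.

17.4 min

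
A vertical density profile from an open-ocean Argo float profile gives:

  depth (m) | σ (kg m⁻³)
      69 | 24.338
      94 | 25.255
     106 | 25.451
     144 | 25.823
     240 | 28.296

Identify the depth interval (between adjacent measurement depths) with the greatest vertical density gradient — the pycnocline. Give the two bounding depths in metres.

69–94 m

Compute the density gradient over each adjacent pair:
  69–94 m: Δρ/Δz = 0.917/25 = 0.037 kg m⁻⁴
  94–106 m: Δρ/Δz = 0.196/12 = 0.016 kg m⁻⁴
  106–144 m: Δρ/Δz = 0.372/38 = 9.8 × 10⁻³ kg m⁻⁴
  144–240 m: Δρ/Δz = 2.473/96 = 0.026 kg m⁻⁴
The largest gradient is in the 69–94 m interval — the pycnocline.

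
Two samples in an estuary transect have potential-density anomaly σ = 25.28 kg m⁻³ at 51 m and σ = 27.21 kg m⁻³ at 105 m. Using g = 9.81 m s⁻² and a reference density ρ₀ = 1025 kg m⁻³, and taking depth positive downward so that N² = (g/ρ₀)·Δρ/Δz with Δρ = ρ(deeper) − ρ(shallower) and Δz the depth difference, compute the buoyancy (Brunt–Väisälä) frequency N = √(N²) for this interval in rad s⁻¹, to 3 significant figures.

Δρ = 1027.21 − 1025.28 = 1.93 kg m⁻³ over Δz = 105 − 51 = 54 m.
N² = (9.81/1025) × (1.93/54) = 3.4207 × 10⁻⁴ s⁻².
N = √(3.4207 × 10⁻⁴) = 0.018495 rad s⁻¹ ≈ 0.0185 rad s⁻¹.

0.0185 rad s⁻¹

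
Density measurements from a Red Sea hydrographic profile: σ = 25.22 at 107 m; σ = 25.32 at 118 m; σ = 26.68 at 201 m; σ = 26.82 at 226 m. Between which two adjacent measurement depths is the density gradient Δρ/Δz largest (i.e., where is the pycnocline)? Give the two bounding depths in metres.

118–201 m

Compute the density gradient over each adjacent pair:
  107–118 m: Δρ/Δz = 0.10/11 = 9.1 × 10⁻³ kg m⁻⁴
  118–201 m: Δρ/Δz = 1.36/83 = 0.016 kg m⁻⁴
  201–226 m: Δρ/Δz = 0.14/25 = 5.6 × 10⁻³ kg m⁻⁴
The largest gradient is in the 118–201 m interval — the pycnocline.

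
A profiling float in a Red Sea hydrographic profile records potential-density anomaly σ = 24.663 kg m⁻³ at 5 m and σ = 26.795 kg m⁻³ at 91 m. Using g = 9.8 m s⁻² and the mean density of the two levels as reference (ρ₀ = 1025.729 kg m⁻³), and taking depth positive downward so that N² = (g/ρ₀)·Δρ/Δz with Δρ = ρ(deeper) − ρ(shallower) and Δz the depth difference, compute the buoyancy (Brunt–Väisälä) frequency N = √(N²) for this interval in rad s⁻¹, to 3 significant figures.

0.0154 rad s⁻¹

Δρ = 1026.795 − 1024.663 = 2.132 kg m⁻³ over Δz = 91 − 5 = 86 m.
N² = (9.8/1025.729) × (2.132/86) = 2.3685 × 10⁻⁴ s⁻².
N = √(2.3685 × 10⁻⁴) = 0.015390 rad s⁻¹ ≈ 0.0154 rad s⁻¹.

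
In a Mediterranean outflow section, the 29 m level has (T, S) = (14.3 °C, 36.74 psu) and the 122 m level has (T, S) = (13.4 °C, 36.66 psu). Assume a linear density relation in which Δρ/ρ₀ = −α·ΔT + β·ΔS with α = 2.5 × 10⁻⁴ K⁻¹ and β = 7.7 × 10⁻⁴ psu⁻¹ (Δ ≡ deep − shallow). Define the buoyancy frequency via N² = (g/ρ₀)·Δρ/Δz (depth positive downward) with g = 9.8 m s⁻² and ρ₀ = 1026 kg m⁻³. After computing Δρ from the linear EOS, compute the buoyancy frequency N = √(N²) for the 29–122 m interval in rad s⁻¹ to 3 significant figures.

ΔT = -0.9 K, ΔS = -0.08 psu (deep − shallow).
Δρ/ρ₀ = −αΔT + βΔS = 2.25 × 10⁻⁴ − 6.16 × 10⁻⁵ = 1.634 × 10⁻⁴, so Δρ ≈ 0.1676 kg m⁻³.
N² = (g/ρ₀)·Δρ/Δz = g·(Δρ/ρ₀)/Δz = 9.8 × 1.634 × 10⁻⁴ / 93 = 1.7218 × 10⁻⁵ s⁻².
N = √(1.7218 × 10⁻⁵) = 4.1495 × 10⁻³ rad s⁻¹ ≈ 4.15 × 10⁻³ rad s⁻¹.

4.15 × 10⁻³ rad s⁻¹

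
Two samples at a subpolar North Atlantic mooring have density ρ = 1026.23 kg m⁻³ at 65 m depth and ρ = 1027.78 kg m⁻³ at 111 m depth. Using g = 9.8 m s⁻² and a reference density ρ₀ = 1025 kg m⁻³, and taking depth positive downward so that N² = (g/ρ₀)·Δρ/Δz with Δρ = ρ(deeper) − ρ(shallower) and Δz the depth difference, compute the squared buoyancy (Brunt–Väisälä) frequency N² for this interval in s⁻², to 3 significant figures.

Δρ = 1027.78 − 1026.23 = 1.55 kg m⁻³ over Δz = 111 − 65 = 46 m.
N² = (9.8/1025) × (1.55/46) = 3.2216 × 10⁻⁴ s⁻² ≈ 3.22 × 10⁻⁴ s⁻².

3.22 × 10⁻⁴ s⁻²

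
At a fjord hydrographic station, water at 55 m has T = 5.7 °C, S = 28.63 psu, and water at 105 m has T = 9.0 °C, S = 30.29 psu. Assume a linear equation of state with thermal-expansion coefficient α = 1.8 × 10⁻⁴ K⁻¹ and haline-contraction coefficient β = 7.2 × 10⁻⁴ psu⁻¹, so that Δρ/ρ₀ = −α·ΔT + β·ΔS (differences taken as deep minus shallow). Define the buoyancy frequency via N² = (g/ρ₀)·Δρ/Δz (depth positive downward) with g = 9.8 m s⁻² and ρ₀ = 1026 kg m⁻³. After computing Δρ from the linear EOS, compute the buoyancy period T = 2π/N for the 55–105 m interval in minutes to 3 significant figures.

ΔT = +3.3 K, ΔS = +1.66 psu (deep − shallow).
Δρ/ρ₀ = −αΔT + βΔS = -5.94 × 10⁻⁴ + 1.1952 × 10⁻³ = 6.012 × 10⁻⁴, so Δρ ≈ 0.6168 kg m⁻³.
N² = (g/ρ₀)·Δρ/Δz = g·(Δρ/ρ₀)/Δz = 9.8 × 6.012 × 10⁻⁴ / 50 = 1.1784 × 10⁻⁴ s⁻².
N = √(1.1784 × 10⁻⁴) = 0.010855 rad s⁻¹ → T = 2π/N = 578.83 s = 9.6472 min ≈ 9.65 min.

9.65 min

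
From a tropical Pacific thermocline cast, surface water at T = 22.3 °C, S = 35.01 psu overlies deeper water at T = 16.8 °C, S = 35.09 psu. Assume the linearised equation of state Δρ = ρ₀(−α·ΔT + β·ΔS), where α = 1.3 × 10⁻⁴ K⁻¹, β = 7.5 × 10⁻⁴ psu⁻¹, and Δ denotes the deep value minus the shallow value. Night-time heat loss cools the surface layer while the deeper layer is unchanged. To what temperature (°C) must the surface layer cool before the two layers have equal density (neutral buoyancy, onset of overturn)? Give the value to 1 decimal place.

Neutral buoyancy requires Δρ = 0, i.e. −α(T_deep − T_surf′) + β(S_deep − S_surf) = 0.
T_surf′ = T_deep − (β/α)·ΔS = 16.8 − (7.5 × 10⁻⁴/1.3 × 10⁻⁴)·(+0.08) = 16.338 °C.
Cooling required: 22.3 − (16.338) = 5.962 °C.

16.3 °C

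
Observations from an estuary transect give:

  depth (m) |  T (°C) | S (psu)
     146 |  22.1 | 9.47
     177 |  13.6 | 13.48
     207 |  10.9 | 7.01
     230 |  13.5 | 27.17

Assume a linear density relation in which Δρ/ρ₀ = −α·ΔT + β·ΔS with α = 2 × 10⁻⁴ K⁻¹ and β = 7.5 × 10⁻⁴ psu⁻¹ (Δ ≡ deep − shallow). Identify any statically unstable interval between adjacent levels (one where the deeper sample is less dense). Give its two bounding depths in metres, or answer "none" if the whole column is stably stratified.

Evaluate Δρ/ρ₀ = −αΔT + βΔS across each adjacent pair:
  146–177 m: −αΔT+βΔS = −(2 × 10⁻⁴)(-8.5)+(7.5 × 10⁻⁴)(+4.01) = 4.7 × 10⁻³ → stable
  177–207 m: −αΔT+βΔS = −(2 × 10⁻⁴)(-2.7)+(7.5 × 10⁻⁴)(-6.47) = -4.3 × 10⁻³ → UNSTABLE
  207–230 m: −αΔT+βΔS = −(2 × 10⁻⁴)(+2.6)+(7.5 × 10⁻⁴)(+20.16) = 0.015 → stable
The 177–207 m interval has Δρ < 0: lighter water underlies denser water.

177–207 m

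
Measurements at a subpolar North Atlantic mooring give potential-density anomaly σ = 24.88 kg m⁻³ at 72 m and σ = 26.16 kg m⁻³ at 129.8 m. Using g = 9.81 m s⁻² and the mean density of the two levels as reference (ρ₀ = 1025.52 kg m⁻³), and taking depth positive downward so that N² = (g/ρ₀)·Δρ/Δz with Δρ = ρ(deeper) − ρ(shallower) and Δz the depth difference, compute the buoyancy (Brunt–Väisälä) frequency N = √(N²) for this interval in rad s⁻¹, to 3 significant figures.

Δρ = 1026.16 − 1024.88 = 1.28 kg m⁻³ over Δz = 129.8 − 72 = 57.8 m.
N² = (9.81/1025.52) × (1.28/57.8) = 2.1184 × 10⁻⁴ s⁻².
N = √(2.1184 × 10⁻⁴) = 0.014555 rad s⁻¹ ≈ 0.0146 rad s⁻¹.
A positive N² confirms static stability across the interval.

0.0146 rad s⁻¹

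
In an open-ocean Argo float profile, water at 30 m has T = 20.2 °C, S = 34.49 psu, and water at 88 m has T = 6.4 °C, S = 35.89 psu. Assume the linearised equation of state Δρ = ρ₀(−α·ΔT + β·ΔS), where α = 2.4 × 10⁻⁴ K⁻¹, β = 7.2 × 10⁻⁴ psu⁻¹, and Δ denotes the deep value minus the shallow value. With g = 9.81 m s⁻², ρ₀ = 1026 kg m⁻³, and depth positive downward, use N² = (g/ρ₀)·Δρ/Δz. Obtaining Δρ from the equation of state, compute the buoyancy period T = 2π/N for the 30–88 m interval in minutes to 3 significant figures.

3.87 min

ΔT = -13.8 K, ΔS = +1.40 psu (deep − shallow).
Δρ/ρ₀ = −αΔT + βΔS = 3.312 × 10⁻³ + 1.008 × 10⁻³ = 4.32 × 10⁻³, so Δρ ≈ 4.432 kg m⁻³.
N² = (g/ρ₀)·Δρ/Δz = g·(Δρ/ρ₀)/Δz = 9.81 × 4.32 × 10⁻³ / 58 = 7.3068 × 10⁻⁴ s⁻².
N = √(7.3068 × 10⁻⁴) = 0.027031 rad s⁻¹ → T = 2π/N = 232.44 s = 3.8740 min ≈ 3.87 min.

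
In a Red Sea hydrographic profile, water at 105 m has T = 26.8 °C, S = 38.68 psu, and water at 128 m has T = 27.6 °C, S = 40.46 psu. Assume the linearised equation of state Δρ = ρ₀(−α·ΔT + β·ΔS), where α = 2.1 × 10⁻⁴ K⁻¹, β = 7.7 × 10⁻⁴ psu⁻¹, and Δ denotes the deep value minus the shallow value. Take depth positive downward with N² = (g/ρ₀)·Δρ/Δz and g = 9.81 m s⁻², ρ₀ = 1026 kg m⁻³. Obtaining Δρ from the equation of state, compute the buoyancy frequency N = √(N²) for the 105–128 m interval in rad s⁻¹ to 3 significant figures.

0.0226 rad s⁻¹

ΔT = +0.8 K, ΔS = +1.78 psu (deep − shallow).
Δρ/ρ₀ = −αΔT + βΔS = -1.68 × 10⁻⁴ + 1.3706 × 10⁻³ = 1.2026 × 10⁻³, so Δρ ≈ 1.234 kg m⁻³.
N² = (g/ρ₀)·Δρ/Δz = g·(Δρ/ρ₀)/Δz = 9.81 × 1.2026 × 10⁻³ / 23 = 5.1294 × 10⁻⁴ s⁻².
N = √(5.1294 × 10⁻⁴) = 0.022648 rad s⁻¹ ≈ 0.0226 rad s⁻¹.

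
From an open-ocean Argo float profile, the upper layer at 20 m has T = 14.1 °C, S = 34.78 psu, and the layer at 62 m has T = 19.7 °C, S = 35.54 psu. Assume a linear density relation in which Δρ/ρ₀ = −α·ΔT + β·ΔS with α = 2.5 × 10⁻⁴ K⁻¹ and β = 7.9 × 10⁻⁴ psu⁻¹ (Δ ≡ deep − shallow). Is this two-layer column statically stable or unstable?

ΔT = 19.7 − 14.1 = +5.6 K and ΔS = 35.54 − 34.78 = +0.76 psu (deep − shallow).
−αΔT = -1.40 × 10⁻³; βΔS = 6.004 × 10⁻⁴; sum Δρ/ρ₀ = -7.996 × 10⁻⁴.
Δρ/ρ₀ < 0, so Δρ < 0: deeper water is lighter → statically unstable; the column would overturn.

unstable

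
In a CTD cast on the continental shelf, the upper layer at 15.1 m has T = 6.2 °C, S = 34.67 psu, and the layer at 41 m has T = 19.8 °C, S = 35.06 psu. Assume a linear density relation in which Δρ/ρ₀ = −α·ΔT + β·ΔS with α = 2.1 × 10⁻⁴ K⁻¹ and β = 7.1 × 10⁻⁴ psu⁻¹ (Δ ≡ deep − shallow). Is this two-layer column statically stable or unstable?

ΔT = 19.8 − 6.2 = +13.6 K and ΔS = 35.06 − 34.67 = +0.39 psu (deep − shallow).
−αΔT = -2.856 × 10⁻³; βΔS = 2.769 × 10⁻⁴; sum Δρ/ρ₀ = -2.5791 × 10⁻³.
Δρ/ρ₀ < 0, so Δρ < 0: deeper water is lighter → statically unstable; the column would overturn.

unstable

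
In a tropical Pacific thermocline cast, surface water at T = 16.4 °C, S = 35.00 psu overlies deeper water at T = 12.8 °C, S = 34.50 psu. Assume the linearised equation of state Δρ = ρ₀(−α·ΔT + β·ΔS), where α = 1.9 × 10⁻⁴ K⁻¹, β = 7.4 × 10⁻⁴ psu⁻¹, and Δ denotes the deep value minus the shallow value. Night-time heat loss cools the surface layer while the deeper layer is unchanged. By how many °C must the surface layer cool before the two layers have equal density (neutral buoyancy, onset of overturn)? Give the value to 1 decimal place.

Neutral buoyancy requires Δρ = 0, i.e. −α(T_deep − T_surf′) + β(S_deep − S_surf) = 0.
T_surf′ = T_deep − (β/α)·ΔS = 12.8 − (7.4 × 10⁻⁴/1.9 × 10⁻⁴)·(-0.50) = 14.747 °C.
Cooling required: 16.4 − (14.747) = 1.653 °C.

1.7 °C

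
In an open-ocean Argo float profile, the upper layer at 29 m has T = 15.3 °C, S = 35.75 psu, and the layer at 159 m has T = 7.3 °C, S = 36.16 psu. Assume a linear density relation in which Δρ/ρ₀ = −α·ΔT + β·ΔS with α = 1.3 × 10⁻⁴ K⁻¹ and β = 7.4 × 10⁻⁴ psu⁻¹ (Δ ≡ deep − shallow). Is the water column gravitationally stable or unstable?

stable

ΔT = 7.3 − 15.3 = -8.0 K and ΔS = 36.16 − 35.75 = +0.41 psu (deep − shallow).
−αΔT = 1.04 × 10⁻³; βΔS = 3.034 × 10⁻⁴; sum Δρ/ρ₀ = 1.3434 × 10⁻³.
Δρ/ρ₀ > 0, so Δρ > 0: deeper water is denser → statically stable.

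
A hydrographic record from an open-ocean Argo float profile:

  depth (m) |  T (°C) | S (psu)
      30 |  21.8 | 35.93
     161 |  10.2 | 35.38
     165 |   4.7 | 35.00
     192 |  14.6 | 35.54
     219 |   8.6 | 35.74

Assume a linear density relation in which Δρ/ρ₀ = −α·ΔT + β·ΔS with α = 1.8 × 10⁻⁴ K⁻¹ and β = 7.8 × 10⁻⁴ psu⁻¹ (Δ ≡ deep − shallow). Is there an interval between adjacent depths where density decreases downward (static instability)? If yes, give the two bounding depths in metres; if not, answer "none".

165–192 m

Evaluate Δρ/ρ₀ = −αΔT + βΔS across each adjacent pair:
  30–161 m: −αΔT+βΔS = −(1.8 × 10⁻⁴)(-11.6)+(7.8 × 10⁻⁴)(-0.55) = 1.7 × 10⁻³ → stable
  161–165 m: −αΔT+βΔS = −(1.8 × 10⁻⁴)(-5.5)+(7.8 × 10⁻⁴)(-0.38) = 6.9 × 10⁻⁴ → stable
  165–192 m: −αΔT+βΔS = −(1.8 × 10⁻⁴)(+9.9)+(7.8 × 10⁻⁴)(+0.54) = -1.4 × 10⁻³ → UNSTABLE
  192–219 m: −αΔT+βΔS = −(1.8 × 10⁻⁴)(-6.0)+(7.8 × 10⁻⁴)(+0.20) = 1.2 × 10⁻³ → stable
The 165–192 m interval has Δρ < 0: lighter water underlies denser water.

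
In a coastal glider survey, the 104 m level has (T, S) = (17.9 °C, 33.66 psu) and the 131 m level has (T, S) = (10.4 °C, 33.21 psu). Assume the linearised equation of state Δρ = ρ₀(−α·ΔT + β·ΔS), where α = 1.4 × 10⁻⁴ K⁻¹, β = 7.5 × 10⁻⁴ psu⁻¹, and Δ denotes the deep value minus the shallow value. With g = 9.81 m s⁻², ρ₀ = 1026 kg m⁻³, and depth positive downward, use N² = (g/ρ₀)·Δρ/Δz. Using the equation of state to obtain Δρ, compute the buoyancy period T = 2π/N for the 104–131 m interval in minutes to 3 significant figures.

ΔT = -7.5 K, ΔS = -0.45 psu (deep − shallow).
Δρ/ρ₀ = −αΔT + βΔS = 1.05 × 10⁻³ − 3.375 × 10⁻⁴ = 7.125 × 10⁻⁴, so Δρ ≈ 0.7310 kg m⁻³.
N² = (g/ρ₀)·Δρ/Δz = g·(Δρ/ρ₀)/Δz = 9.81 × 7.125 × 10⁻⁴ / 27 = 2.5887 × 10⁻⁴ s⁻².
N = √(2.5887 × 10⁻⁴) = 0.016089 rad s⁻¹ → T = 2π/N = 390.53 s = 6.5088 min ≈ 6.51 min.

6.51 min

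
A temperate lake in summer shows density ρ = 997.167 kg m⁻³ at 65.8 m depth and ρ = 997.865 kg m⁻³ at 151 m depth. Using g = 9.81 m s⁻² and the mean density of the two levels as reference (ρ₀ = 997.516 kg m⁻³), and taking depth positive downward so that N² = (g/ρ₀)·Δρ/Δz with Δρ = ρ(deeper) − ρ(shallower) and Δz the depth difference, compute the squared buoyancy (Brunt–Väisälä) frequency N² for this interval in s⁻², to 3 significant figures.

Δρ = 997.865 − 997.167 = 0.698 kg m⁻³ over Δz = 151 − 65.8 = 85.2 m.
N² = (9.81/997.516) × (0.698/85.2) = 8.0568 × 10⁻⁵ s⁻² ≈ 8.06 × 10⁻⁵ s⁻².
N² > 0, so the interval is statically stable.

8.06 × 10⁻⁵ s⁻²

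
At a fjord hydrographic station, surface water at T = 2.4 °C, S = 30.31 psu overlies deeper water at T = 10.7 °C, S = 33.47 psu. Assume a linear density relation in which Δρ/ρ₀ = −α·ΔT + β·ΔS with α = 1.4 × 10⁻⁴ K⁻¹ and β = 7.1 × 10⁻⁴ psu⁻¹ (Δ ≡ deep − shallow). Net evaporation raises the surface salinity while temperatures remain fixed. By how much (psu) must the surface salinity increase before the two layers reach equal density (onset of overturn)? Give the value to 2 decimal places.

1.52 psu

Neutral buoyancy requires −α(T_deep − T_surf) + β(S_deep − S_surf′) = 0.
S_surf′ = S_deep − (α/β)·ΔT = 33.47 − (1.4 × 10⁻⁴/7.1 × 10⁻⁴)·(+8.3) = 31.8334 psu.
Increase required: 31.8334 − 30.31 = 1.5234 psu.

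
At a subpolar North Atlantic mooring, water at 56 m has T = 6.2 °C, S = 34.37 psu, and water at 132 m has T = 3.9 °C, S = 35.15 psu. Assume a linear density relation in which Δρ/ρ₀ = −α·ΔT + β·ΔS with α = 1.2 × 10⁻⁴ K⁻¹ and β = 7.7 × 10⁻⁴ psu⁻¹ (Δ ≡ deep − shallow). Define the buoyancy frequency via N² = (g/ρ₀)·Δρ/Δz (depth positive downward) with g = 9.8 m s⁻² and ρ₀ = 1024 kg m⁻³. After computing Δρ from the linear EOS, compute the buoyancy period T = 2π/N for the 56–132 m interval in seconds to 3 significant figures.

591 s

ΔT = -2.3 K, ΔS = +0.78 psu (deep − shallow).
Δρ/ρ₀ = −αΔT + βΔS = 2.76 × 10⁻⁴ + 6.006 × 10⁻⁴ = 8.766 × 10⁻⁴, so Δρ ≈ 0.8976 kg m⁻³.
N² = (g/ρ₀)·Δρ/Δz = g·(Δρ/ρ₀)/Δz = 9.8 × 8.766 × 10⁻⁴ / 76 = 1.1304 × 10⁻⁴ s⁻².
N = √(1.1304 × 10⁻⁴) = 0.010632 rad s⁻¹ → T = 2π/N = 590.97 s ≈ 591 s.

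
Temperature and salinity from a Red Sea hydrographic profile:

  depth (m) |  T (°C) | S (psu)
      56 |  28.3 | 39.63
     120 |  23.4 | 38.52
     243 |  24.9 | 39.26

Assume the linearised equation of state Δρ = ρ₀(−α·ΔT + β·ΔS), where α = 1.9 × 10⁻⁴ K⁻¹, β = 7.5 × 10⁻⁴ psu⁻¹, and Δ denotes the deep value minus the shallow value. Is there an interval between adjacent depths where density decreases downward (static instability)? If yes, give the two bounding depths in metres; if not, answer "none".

none

Evaluate Δρ/ρ₀ = −αΔT + βΔS across each adjacent pair:
  56–120 m: −αΔT+βΔS = −(1.9 × 10⁻⁴)(-4.9)+(7.5 × 10⁻⁴)(-1.11) = 9.8 × 10⁻⁵ → stable
  120–243 m: −αΔT+βΔS = −(1.9 × 10⁻⁴)(+1.5)+(7.5 × 10⁻⁴)(+0.74) = 2.7 × 10⁻⁴ → stable
Every interval has Δρ > 0: the column is stably stratified throughout.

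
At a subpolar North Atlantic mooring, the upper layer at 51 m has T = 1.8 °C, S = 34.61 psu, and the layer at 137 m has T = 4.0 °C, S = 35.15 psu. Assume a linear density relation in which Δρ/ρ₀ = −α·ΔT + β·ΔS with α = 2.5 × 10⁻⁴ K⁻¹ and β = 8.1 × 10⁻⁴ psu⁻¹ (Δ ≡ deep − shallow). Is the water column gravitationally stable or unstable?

unstable

ΔT = 4.0 − 1.8 = +2.2 K and ΔS = 35.15 − 34.61 = +0.54 psu (deep − shallow).
−αΔT = -5.50 × 10⁻⁴; βΔS = 4.374 × 10⁻⁴; sum Δρ/ρ₀ = -1.126 × 10⁻⁴.
Δρ/ρ₀ < 0, so Δρ < 0: deeper water is lighter → statically unstable; the column would overturn.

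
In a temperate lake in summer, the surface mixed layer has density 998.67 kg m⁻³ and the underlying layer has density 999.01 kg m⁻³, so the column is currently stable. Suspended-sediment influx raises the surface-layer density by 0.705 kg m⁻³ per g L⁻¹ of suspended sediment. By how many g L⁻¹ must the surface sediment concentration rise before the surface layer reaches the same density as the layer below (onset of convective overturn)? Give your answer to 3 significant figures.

0.482 g L⁻¹

Density deficit of the surface layer: 999.01 − 998.67 = 0.34 kg m⁻³.
Required change = 0.34 / 0.705 = 0.482 g L⁻¹.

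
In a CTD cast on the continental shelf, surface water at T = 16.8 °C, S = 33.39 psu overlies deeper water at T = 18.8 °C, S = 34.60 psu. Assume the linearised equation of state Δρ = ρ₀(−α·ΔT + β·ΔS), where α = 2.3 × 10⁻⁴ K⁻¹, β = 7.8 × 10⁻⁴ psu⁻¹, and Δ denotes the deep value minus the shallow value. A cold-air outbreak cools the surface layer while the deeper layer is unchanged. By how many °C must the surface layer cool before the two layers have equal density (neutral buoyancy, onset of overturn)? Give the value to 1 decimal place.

2.1 °C

Neutral buoyancy requires Δρ = 0, i.e. −α(T_deep − T_surf′) + β(S_deep − S_surf) = 0.
T_surf′ = T_deep − (β/α)·ΔS = 18.8 − (7.8 × 10⁻⁴/2.3 × 10⁻⁴)·(+1.21) = 14.697 °C.
Cooling required: 16.8 − (14.697) = 2.103 °C.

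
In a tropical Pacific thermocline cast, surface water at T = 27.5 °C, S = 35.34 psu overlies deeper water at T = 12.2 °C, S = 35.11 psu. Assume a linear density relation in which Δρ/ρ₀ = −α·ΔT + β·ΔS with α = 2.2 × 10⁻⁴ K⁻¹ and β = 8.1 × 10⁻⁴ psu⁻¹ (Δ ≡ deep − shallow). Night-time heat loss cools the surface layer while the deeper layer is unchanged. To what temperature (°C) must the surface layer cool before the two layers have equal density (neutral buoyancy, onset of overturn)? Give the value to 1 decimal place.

Neutral buoyancy requires Δρ = 0, i.e. −α(T_deep − T_surf′) + β(S_deep − S_surf) = 0.
T_surf′ = T_deep − (β/α)·ΔS = 12.2 − (8.1 × 10⁻⁴/2.2 × 10⁻⁴)·(-0.23) = 13.047 °C.
Cooling required: 27.5 − (13.047) = 14.453 °C.

13.0 °C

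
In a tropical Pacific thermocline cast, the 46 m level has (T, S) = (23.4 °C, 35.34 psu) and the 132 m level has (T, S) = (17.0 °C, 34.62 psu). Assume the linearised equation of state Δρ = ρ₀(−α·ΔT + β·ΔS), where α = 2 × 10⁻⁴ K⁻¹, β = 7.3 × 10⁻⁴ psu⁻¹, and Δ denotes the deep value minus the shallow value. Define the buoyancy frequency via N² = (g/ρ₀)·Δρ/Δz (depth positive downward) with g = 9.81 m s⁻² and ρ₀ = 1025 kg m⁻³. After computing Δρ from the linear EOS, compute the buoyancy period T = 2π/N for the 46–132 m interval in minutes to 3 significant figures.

ΔT = -6.4 K, ΔS = -0.72 psu (deep − shallow).
Δρ/ρ₀ = −αΔT + βΔS = 1.28 × 10⁻³ − 5.256 × 10⁻⁴ = 7.544 × 10⁻⁴, so Δρ ≈ 0.7733 kg m⁻³.
N² = (g/ρ₀)·Δρ/Δz = g·(Δρ/ρ₀)/Δz = 9.81 × 7.544 × 10⁻⁴ / 86 = 8.6054 × 10⁻⁵ s⁻².
N = √(8.6054 × 10⁻⁵) = 9.2765 × 10⁻³ rad s⁻¹ → T = 2π/N = 677.32 s = 11.289 min ≈ 11.3 min.

11.3 min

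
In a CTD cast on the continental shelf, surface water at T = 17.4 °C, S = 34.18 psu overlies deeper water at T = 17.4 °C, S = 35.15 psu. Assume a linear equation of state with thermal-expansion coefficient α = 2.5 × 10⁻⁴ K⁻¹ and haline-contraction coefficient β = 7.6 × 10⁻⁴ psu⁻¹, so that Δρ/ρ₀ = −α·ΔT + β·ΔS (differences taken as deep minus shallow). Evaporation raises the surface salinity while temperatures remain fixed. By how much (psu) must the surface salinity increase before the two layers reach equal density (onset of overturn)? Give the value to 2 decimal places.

0.97 psu

Neutral buoyancy requires −α(T_deep − T_surf) + β(S_deep − S_surf′) = 0.
S_surf′ = S_deep − (α/β)·ΔT = 35.15 − (2.5 × 10⁻⁴/7.6 × 10⁻⁴)·(+0.0) = 35.1500 psu.
Increase required: 35.1500 − 34.18 = 0.9700 psu.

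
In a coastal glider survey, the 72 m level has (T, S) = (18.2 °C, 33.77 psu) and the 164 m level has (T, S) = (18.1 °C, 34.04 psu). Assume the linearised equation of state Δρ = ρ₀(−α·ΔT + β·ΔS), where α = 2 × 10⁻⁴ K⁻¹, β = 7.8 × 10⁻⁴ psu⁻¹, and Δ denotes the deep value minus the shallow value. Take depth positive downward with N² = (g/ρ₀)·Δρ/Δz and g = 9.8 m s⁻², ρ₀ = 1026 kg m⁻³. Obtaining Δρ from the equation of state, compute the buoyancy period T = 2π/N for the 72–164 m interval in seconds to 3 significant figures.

1.27 × 10³ s

ΔT = -0.1 K, ΔS = +0.27 psu (deep − shallow).
Δρ/ρ₀ = −αΔT + βΔS = 2.00 × 10⁻⁵ + 2.106 × 10⁻⁴ = 2.306 × 10⁻⁴, so Δρ ≈ 0.2366 kg m⁻³.
N² = (g/ρ₀)·Δρ/Δz = g·(Δρ/ρ₀)/Δz = 9.8 × 2.306 × 10⁻⁴ / 92 = 2.4564 × 10⁻⁵ s⁻².
N = √(2.4564 × 10⁻⁵) = 4.9562 × 10⁻³ rad s⁻¹ → T = 2π/N = 1.2677 × 10³ s ≈ 1.27 × 10³ s.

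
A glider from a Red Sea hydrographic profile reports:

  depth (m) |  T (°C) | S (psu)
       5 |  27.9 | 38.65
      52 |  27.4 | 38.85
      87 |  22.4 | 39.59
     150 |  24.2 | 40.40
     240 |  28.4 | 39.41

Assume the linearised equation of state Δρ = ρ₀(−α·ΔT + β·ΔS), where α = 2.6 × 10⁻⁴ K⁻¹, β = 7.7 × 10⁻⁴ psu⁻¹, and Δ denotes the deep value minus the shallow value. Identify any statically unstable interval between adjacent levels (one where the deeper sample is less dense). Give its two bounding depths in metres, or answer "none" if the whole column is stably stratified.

Evaluate Δρ/ρ₀ = −αΔT + βΔS across each adjacent pair:
  5–52 m: −αΔT+βΔS = −(2.6 × 10⁻⁴)(-0.5)+(7.7 × 10⁻⁴)(+0.20) = 2.8 × 10⁻⁴ → stable
  52–87 m: −αΔT+βΔS = −(2.6 × 10⁻⁴)(-5.0)+(7.7 × 10⁻⁴)(+0.74) = 1.9 × 10⁻³ → stable
  87–150 m: −αΔT+βΔS = −(2.6 × 10⁻⁴)(+1.8)+(7.7 × 10⁻⁴)(+0.81) = 1.6 × 10⁻⁴ → stable
  150–240 m: −αΔT+βΔS = −(2.6 × 10⁻⁴)(+4.2)+(7.7 × 10⁻⁴)(-0.99) = -1.9 × 10⁻³ → UNSTABLE
The 150–240 m interval has Δρ < 0: lighter water underlies denser water.

150–240 m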